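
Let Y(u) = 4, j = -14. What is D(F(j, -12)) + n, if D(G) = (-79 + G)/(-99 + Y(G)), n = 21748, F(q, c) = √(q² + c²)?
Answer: 2066139/95 - 2*√85/95 ≈ 21749.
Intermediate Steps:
F(q, c) = √(c² + q²)
D(G) = 79/95 - G/95 (D(G) = (-79 + G)/(-99 + 4) = (-79 + G)/(-95) = (-79 + G)*(-1/95) = 79/95 - G/95)
D(F(j, -12)) + n = (79/95 - √((-12)² + (-14)²)/95) + 21748 = (79/95 - √(144 + 196)/95) + 21748 = (79/95 - 2*√85/95) + 21748 = 2066139/95 - 2*√85/95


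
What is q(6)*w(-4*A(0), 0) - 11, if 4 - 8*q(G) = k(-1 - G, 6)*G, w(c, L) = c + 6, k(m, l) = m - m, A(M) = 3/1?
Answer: -14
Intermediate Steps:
A(M) = 3 (A(M) = 3*1 = 3)
k(m, l) = 0
w(c, L) = 6 + c
q(G) = ½ (q(G) = ½ - 0*G = ½ - ⅛*0 = ½ + 0 = ½)
q(6)*w(-4*A(0), 0) - 11 = (6 - 4*3)/2 - 11 = (6 - 12)/2 - 11 = (½)*(-6) - 11 = -3 - 11 = -14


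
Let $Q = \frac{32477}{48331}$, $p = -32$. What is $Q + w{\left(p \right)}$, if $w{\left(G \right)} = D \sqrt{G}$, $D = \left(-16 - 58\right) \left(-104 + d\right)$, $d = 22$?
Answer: $\frac{32477}{48331} + 24272 i \sqrt{2} \approx 0.67197 + 34326.0 i$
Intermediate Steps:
$D = 6068$ ($D = \left(-16 - 58\right) \left(-104 + 22\right) = \left(-74\right) \left(-82\right) = 6068$)
$Q = \frac{32477}{48331}$ ($Q = 32477 \cdot \frac{1}{48331} = \frac{32477}{48331} \approx 0.67197$)
$w{\left(G \right)} = 6068 \sqrt{G}$
$Q + w{\left(p \right)} = \frac{32477}{48331} + 6068 \sqrt{-32} = \frac{32477}{48331} + 6068 \cdot 4 i \sqrt{2} = \frac{32477}{48331} + 24272 i \sqrt{2}$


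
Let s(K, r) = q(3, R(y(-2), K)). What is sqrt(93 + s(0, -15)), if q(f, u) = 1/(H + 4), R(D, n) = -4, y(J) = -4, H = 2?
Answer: sqrt(3354)/6 ≈ 9.6523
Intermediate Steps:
q(f, u) = 1/6 (q(f, u) = 1/(2 + 4) = 1/6)
s(K, r) = 1/6
sqrt(93 + s(0, -15)) = sqrt(93 + 1/6) = sqrt(559/6) = sqrt(3354)/6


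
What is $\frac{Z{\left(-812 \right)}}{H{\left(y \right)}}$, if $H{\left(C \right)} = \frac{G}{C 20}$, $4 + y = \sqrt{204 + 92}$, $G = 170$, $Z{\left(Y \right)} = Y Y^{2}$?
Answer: $\frac{4283098624}{17} - \frac{2141549312 \sqrt{74}}{17} \approx -8.3172 \cdot 10^{8}$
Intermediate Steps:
$Z{\left(Y \right)} = Y^{3}$
$y = -4 + 2 \sqrt{74}$ ($y = -4 + \sqrt{204 + 92} = -4 + \sqrt{296} = -4 + 2 \sqrt{74} \approx 13.205$)
$H{\left(C \right)} = \frac{17}{2 C}$ ($H{\left(C \right)} = \frac{170}{C 20} = \frac{170}{20 C} = 170 \frac{1}{20 C} = \frac{17}{2 C}$)
$\frac{Z{\left(-812 \right)}}{H{\left(y \right)}} = \frac{\left(-812\right)^{3}}{\frac{17}{2} \frac{1}{-4 + 2 \sqrt{74}}} = - 535387328 \left(- \frac{8}{17} + \frac{4 \sqrt{74}}{17}\right) = \frac{4283098624}{17} - \frac{2141549312 \sqrt{74}}{17}$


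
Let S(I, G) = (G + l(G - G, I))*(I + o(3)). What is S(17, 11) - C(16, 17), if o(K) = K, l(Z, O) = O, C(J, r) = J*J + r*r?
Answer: 15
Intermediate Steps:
C(J, r) = J² + r²
S(I, G) = (3 + I)*(G + I) (S(I, G) = (G + I)*(I + 3) = (G + I)*(3 + I) = (3 + I)*(G + I))
S(17, 11) - C(16, 17) = (17² + 3*11 + 3*17 + 11*17) - (16² + 17²) = (289 + 33 + 51 + 187) - (256 + 289) = 560 - 1*545 = 560 - 545 = 15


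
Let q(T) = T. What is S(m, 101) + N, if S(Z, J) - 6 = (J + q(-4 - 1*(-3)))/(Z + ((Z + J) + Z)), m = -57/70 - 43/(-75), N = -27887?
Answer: -978504457/35097 ≈ -27880.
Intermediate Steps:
m = -253/1050 (m = -57*1/70 - 43*(-1/75) = -57/70 + 43/75 = -253/1050 ≈ -0.24095)
S(Z, J) = 6 + (-1 + J)/(J + 3*Z) (S(Z, J) = 6 + (J + (-4 - 1*(-3)))/(Z + ((Z + J) + Z)) = 6 + (J + (-4 + 3))/(Z + ((J + Z) + Z)) = 6 + (J - 1)/(Z + (J + 2*Z)) = 6 + (-1 + J)/(J + 3*Z))
S(m, 101) + N = (-1 + 7*101 + 18*(-253/1050))/(101 + 3*(-253/1050)) - 27887 = (-1 + 707 - 759/175)/(101 - 253/350) - 27887 = (122791/175)/(35097/350) - 27887 = (350/35097)*(122791/175) - 27887 = 245582/35097 - 27887 = -978504457/35097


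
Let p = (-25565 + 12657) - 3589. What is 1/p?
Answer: -1/16497 ≈ -6.0617e-5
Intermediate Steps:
p = -16497 (p = -12908 - 3589 = -16497)
1/p = 1/(-16497) = -1/16497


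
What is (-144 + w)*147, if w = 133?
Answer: -1617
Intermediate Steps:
(-144 + w)*147 = (-144 + 133)*147 = -11*147 = -1617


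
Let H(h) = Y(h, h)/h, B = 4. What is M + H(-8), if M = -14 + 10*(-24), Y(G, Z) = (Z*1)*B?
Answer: -250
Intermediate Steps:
Y(G, Z) = 4*Z (Y(G, Z) = (Z*1)*4 = Z*4 = 4*Z)
H(h) = 4 (H(h) = (4*h)/h = 4)
M = -254 (M = -14 - 240 = -254)
M + H(-8) = -254 + 4 = -250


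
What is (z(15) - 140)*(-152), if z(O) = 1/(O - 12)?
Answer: 63688/3 ≈ 21229.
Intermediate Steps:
z(O) = 1/(-12 + O)
(z(15) - 140)*(-152) = (1/(-12 + 15) - 140)*(-152) = (1/3 - 140)*(-152) = (⅓ - 140)*(-152) = -419/3*(-152) = 63688/3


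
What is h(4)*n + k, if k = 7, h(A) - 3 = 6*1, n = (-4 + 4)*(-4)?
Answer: 7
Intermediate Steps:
n = 0 (n = 0*(-4) = 0)
h(A) = 9 (h(A) = 3 + 6*1 = 3 + 6 = 9)
h(4)*n + k = 9*0 + 7 = 0 + 7 = 7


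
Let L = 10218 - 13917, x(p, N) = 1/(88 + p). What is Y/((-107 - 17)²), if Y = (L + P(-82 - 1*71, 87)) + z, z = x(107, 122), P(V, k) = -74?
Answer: -367867/1499160 ≈ -0.24538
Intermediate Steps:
L = -3699
z = 1/195 (z = 1/(88 + 107) = 1/195 ≈ 0.0051282)
Y = -735734/195 (Y = (-3699 - 74) + 1/195 = -3773 + 1/195 = -735734/195 ≈ -3773.0)
Y/((-107 - 17)²) = -735734/(195*(-107 - 17)²) = -735734/(195*((-124)²)) = -735734/195/15376 = -735734/195*1/15376 = -367867/1499160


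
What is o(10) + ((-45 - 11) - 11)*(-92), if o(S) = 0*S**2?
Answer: 6164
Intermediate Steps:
o(S) = 0
o(10) + ((-45 - 11) - 11)*(-92) = 0 + ((-45 - 11) - 11)*(-92) = 0 + (-56 - 11)*(-92) = 0 - 67*(-92) = 0 + 6164 = 6164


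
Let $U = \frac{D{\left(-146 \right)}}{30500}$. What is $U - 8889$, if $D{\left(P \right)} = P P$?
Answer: $- \frac{67773296}{7625} \approx -8888.3$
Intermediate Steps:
$D{\left(P \right)} = P^{2}$
$U = \frac{5329}{7625}$ ($U = \frac{\left(-146\right)^{2}}{30500} = 21316 \cdot \frac{1}{30500} = \frac{5329}{7625} \approx 0.69888$)
$U - 8889 = \frac{5329}{7625} - 8889 = - \frac{67773296}{7625}$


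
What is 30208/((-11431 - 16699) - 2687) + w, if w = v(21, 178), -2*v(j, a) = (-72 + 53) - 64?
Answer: 2497395/61634 ≈ 40.520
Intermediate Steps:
v(j, a) = 83/2 (v(j, a) = -((-72 + 53) - 64)/2 = -(-19 - 64)/2 = -1/2*(-83) = 83/2)
w = 83/2 ≈ 41.500
30208/((-11431 - 16699) - 2687) + w = 30208/((-11431 - 16699) - 2687) + 83/2 = 30208/(-28130 - 2687) + 83/2 = 30208/(-30817) + 83/2 = 30208*(-1/30817) + 83/2 = -30208/30817 + 83/2 = 2497395/61634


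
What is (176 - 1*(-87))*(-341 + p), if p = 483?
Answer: 37346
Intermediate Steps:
(176 - 1*(-87))*(-341 + p) = (176 - 1*(-87))*(-341 + 483) = (176 + 87)*142 = 263*142 = 37346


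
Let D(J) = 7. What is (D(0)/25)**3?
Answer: 343/15625 ≈ 0.021952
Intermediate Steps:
(D(0)/25)**3 = (7/25)**3 = 343/15625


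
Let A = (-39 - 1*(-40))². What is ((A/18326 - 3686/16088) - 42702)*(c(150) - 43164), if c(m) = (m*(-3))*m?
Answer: 87077643358596246/18426793 ≈ 4.7256e+9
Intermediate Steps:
c(m) = -3*m² (c(m) = (-3*m)*m = -3*m²)
A = 1 (A = (-39 + 40)² = 1² = 1)
((A/18326 - 3686/16088) - 42702)*(c(150) - 43164) = ((1/18326 - 3686/16088) - 42702)*(-3*150² - 43164) = ((1*(1/18326) - 3686*1/16088) - 42702)*(-3*22500 - 43164) = ((1/18326 - 1843/8044) - 42702)*(-67500 - 43164) = (-16883387/73707172 - 42702)*(-110664) = -3147460542131/73707172*(-110664) = 87077643358596246/18426793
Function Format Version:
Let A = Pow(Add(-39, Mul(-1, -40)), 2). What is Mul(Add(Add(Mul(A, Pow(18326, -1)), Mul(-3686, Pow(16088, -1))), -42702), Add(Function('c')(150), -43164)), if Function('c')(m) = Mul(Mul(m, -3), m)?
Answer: Rational(87077643358596246, 18426793) ≈ 4.7256e+9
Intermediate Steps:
Function('c')(m) = Mul(-3, Pow(m, 2)) (Function('c')(m) = Mul(Mul(-3, m), m) = Mul(-3, Pow(m, 2)))
A = 1 (A = Pow(Add(-39, 40), 2) = Pow(1, 2) = 1)
Mul(Add(Add(Mul(A, Pow(18326, -1)), Mul(-3686, Pow(16088, -1))), -42702), Add(Function('c')(150), -43164)) = Mul(Add(Add(Mul(1, Pow(18326, -1)), Mul(-3686, Pow(16088, -1))), -42702), Add(Mul(-3, Pow(150, 2)), -43164)) = Mul(Add(Add(Mul(1, Rational(1, 18326)), Mul(-3686, Rational(1, 16088))), -42702), Add(Mul(-3, 22500), -43164)) = Mul(Add(Add(Rational(1, 18326), Rational(-1843, 8044)), -42702), Add(-67500, -43164)) = Mul(Add(Rational(-16883387, 73707172), -42702), -110664) = Mul(Rational(-3147460542131, 73707172), -110664) = Rational(87077643358596246, 18426793)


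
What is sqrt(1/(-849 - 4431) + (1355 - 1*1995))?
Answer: I*sqrt(1115136330)/1320 ≈ 25.298*I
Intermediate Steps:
sqrt(1/(-849 - 4431) + (1355 - 1*1995)) = sqrt(1/(-5280) + (1355 - 1995)) = sqrt(-1/5280 - 640) = sqrt(-3379201/5280) = I*sqrt(1115136330)/1320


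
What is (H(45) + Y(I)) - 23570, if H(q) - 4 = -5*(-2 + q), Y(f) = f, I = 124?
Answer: -23657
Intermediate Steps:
H(q) = 14 - 5*q (H(q) = 4 - 5*(-2 + q) = 4 + (10 - 5*q) = 14 - 5*q)
(H(45) + Y(I)) - 23570 = ((14 - 5*45) + 124) - 23570 = ((14 - 225) + 124) - 23570 = (-211 + 124) - 23570 = -87 - 23570 = -23657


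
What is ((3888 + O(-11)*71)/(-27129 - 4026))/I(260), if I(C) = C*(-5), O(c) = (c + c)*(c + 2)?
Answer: 2991/6750250 ≈ 0.00044309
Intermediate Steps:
O(c) = 2*c*(2 + c) (O(c) = (2*c)*(2 + c) = 2*c*(2 + c))
I(C) = -5*C
((3888 + O(-11)*71)/(-27129 - 4026))/I(260) = ((3888 + (2*(-11)*(2 - 11))*71)/(-27129 - 4026))/((-5*260)) = ((3888 + (2*(-11)*(-9))*71)/(-31155))/(-1300) = ((3888 + 198*71)*(-1/31155))*(-1/1300) = ((3888 + 14058)*(-1/31155))*(-1/1300) = (17946*(-1/31155))*(-1/1300) = -5982/10385*(-1/1300) = 2991/6750250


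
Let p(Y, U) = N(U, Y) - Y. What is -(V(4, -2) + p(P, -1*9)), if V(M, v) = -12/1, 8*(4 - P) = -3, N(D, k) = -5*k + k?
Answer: 271/8 ≈ 33.875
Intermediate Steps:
N(D, k) = -4*k
P = 35/8 (P = 4 - 1/8*(-3) = 4 + 3/8 = 35/8 ≈ 4.3750)
V(M, v) = -12 (V(M, v) = -12*1 = -12)
p(Y, U) = -5*Y (p(Y, U) = -4*Y - Y = -5*Y)
-(V(4, -2) + p(P, -1*9)) = -(-12 - 5*35/8) = -(-12 - 175/8) = -1*(-271/8) = 271/8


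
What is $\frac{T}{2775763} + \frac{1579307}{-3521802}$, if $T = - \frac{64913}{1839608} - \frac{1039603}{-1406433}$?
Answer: $- \frac{1890348096503837165122339}{4215415667533041009894744} \approx -0.44844$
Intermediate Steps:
$T = \frac{1821166210295}{2587285398264}$ ($T = \left(-64913\right) \frac{1}{1839608} - - \frac{1039603}{1406433} = - \frac{64913}{1839608} + \frac{1039603}{1406433} = \frac{1821166210295}{2587285398264} \approx 0.70389$)
$\frac{T}{2775763} + \frac{1579307}{-3521802} = \frac{1821166210295}{2587285398264 \cdot 2775763} + \frac{1579307}{-3521802} = \frac{1821166210295}{2587285398264} \cdot \frac{1}{2775763} + 1579307 \left(- \frac{1}{3521802}\right) = \frac{1821166210295}{7181691078941475432} - \frac{1579307}{3521802} = - \frac{1890348096503837165122339}{4215415667533041009894744}$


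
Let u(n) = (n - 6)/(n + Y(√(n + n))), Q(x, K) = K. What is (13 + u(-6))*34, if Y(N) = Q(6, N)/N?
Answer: 2618/5 ≈ 523.60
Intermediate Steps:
Y(N) = 1 (Y(N) = N/N = 1)
u(n) = (-6 + n)/(1 + n) (u(n) = (n - 6)/(n + 1) = (-6 + n)/(1 + n))
(13 + u(-6))*34 = (13 + (-6 - 6)/(1 - 6))*34 = (13 - 12/(-5))*34 = (13 - ⅕*(-12))*34 = (13 + 12/5)*34 = (77/5)*34 = 2618/5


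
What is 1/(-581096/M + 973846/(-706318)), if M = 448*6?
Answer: -118661424/25816016411 ≈ -0.0045964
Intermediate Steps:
M = 2688
1/(-581096/M + 973846/(-706318)) = 1/(-581096/2688 + 973846/(-706318)) = 1/(-581096*1/2688 + 973846*(-1/706318)) = 1/(-72637/336 - 486923/353159) = 1/(-25816016411/118661424) = -118661424/25816016411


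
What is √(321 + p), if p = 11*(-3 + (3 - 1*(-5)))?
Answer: 2*√94 ≈ 19.391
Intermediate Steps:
p = 55 (p = 11*(-3 + (3 + 5)) = 11*(-3 + 8) = 11*5 = 55)
√(321 + p) = √(321 + 55) = √376 = 2*√94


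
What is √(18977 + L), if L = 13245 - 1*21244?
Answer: √10978 ≈ 104.78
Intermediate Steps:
L = -7999 (L = 13245 - 21244 = -7999)
√(18977 + L) = √(18977 - 7999) = √10978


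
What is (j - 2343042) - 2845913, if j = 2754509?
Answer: -2434446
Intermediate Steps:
(j - 2343042) - 2845913 = (2754509 - 2343042) - 2845913 = 411467 - 2845913 = -2434446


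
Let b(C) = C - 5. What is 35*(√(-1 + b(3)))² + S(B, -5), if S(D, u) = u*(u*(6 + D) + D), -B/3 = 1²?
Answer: -15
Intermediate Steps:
b(C) = -5 + C
B = -3 (B = -3*1² = -3*1 = -3)
S(D, u) = u*(D + u*(6 + D))
35*(√(-1 + b(3)))² + S(B, -5) = 35*(√(-1 + (-5 + 3)))² - 5*(-3 + 6*(-5) - 3*(-5)) = 35*(√(-1 - 2))² - 5*(-3 - 30 + 15) = 35*(√(-3))² - 5*(-18) = 35*(I*√3)² + 90 = 35*(-3) + 90 = -105 + 90 = -15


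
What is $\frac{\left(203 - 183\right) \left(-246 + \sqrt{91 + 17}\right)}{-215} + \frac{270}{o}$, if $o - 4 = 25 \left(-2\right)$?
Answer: $\frac{16827}{989} - \frac{24 \sqrt{3}}{43} \approx 16.047$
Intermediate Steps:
$o = -46$ ($o = 4 + 25 \left(-2\right) = 4 - 50 = -46$)
$\frac{\left(203 - 183\right) \left(-246 + \sqrt{91 + 17}\right)}{-215} + \frac{270}{o} = \frac{\left(203 - 183\right) \left(-246 + \sqrt{91 + 17}\right)}{-215} + \frac{270}{-46} = 20 \left(-246 + \sqrt{108}\right) \left(- \frac{1}{215}\right) + 270 \left(- \frac{1}{46}\right) = 20 \left(-246 + 6 \sqrt{3}\right) \left(- \frac{1}{215}\right) - \frac{135}{23} = \left(-4920 + 120 \sqrt{3}\right) \left(- \frac{1}{215}\right) - \frac{135}{23} = \left(\frac{984}{43} - \frac{24 \sqrt{3}}{43}\right) - \frac{135}{23} = \frac{16827}{989} - \frac{24 \sqrt{3}}{43}$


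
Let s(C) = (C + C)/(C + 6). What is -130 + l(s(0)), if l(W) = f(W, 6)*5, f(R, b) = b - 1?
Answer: -105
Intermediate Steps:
f(R, b) = -1 + b
s(C) = 2*C/(6 + C) (s(C) = (2*C)/(6 + C) = 2*C/(6 + C))
l(W) = 25 (l(W) = (-1 + 6)*5 = 5*5 = 25)
-130 + l(s(0)) = -130 + 25 = -105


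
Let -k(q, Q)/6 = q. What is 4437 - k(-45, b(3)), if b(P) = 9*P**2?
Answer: 4167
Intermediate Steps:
k(q, Q) = -6*q
4437 - k(-45, b(3)) = 4437 - (-6)*(-45) = 4437 - 1*270 = 4437 - 270 = 4167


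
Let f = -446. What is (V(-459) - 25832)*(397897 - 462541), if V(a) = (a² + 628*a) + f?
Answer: 6713214756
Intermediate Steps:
V(a) = -446 + a² + 628*a (V(a) = (a² + 628*a) - 446 = -446 + a² + 628*a)
(V(-459) - 25832)*(397897 - 462541) = ((-446 + (-459)² + 628*(-459)) - 25832)*(397897 - 462541) = ((-446 + 210681 - 288252) - 25832)*(-64644) = (-78017 - 25832)*(-64644) = -103849*(-64644) = 6713214756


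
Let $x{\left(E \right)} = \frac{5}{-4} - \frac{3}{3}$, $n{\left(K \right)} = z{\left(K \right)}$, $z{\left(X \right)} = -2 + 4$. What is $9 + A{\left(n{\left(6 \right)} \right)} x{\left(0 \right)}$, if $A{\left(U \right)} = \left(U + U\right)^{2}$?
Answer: $-27$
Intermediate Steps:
$z{\left(X \right)} = 2$
$n{\left(K \right)} = 2$
$x{\left(E \right)} = - \frac{9}{4}$ ($x{\left(E \right)} = 5 \left(- \frac{1}{4}\right) - 1 = - \frac{5}{4} - 1 = - \frac{9}{4}$)
$A{\left(U \right)} = 4 U^{2}$ ($A{\left(U \right)} = \left(2 U\right)^{2} = 4 U^{2}$)
$9 + A{\left(n{\left(6 \right)} \right)} x{\left(0 \right)} = 9 + 4 \cdot 2^{2} \left(- \frac{9}{4}\right) = 9 + 4 \cdot 4 \left(- \frac{9}{4}\right) = 9 + 16 \left(- \frac{9}{4}\right) = 9 - 36 = -27$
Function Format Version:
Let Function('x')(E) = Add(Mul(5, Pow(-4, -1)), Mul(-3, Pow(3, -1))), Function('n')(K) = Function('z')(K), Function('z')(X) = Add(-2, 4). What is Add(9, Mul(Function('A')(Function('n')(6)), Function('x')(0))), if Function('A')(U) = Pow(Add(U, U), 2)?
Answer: -27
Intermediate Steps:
Function('z')(X) = 2
Function('n')(K) = 2
Function('x')(E) = Rational(-9, 4) (Function('x')(E) = Add(Mul(5, Rational(-1, 4)), Mul(-3, Rational(1, 3))) = Add(Rational(-5, 4), -1) = Rational(-9, 4))
Function('A')(U) = Mul(4, Pow(U, 2)) (Function('A')(U) = Pow(Mul(2, U), 2) = Mul(4, Pow(U, 2)))
Add(9, Mul(Function('A')(Function('n')(6)), Function('x')(0))) = Add(9, Mul(Mul(4, Pow(2, 2)), Rational(-9, 4))) = Add(9, Mul(Mul(4, 4), Rational(-9, 4))) = Add(9, Mul(16, Rational(-9, 4))) = Add(9, -36) = -27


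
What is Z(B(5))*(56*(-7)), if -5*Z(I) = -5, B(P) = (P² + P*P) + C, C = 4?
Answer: -392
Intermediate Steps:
B(P) = 4 + 2*P² (B(P) = (P² + P*P) + 4 = (P² + P²) + 4 = 2*P² + 4 = 4 + 2*P²)
Z(I) = 1 (Z(I) = -⅕*(-5) = 1)
Z(B(5))*(56*(-7)) = 1*(56*(-7)) = 1*(-392) = -392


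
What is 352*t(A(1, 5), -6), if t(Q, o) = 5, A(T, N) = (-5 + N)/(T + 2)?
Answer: 1760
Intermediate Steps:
A(T, N) = (-5 + N)/(2 + T)
352*t(A(1, 5), -6) = 352*5 = 1760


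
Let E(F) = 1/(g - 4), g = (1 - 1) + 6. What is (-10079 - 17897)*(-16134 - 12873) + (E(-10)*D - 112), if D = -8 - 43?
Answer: 1622999389/2 ≈ 8.1150e+8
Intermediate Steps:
D = -51
g = 6 (g = 0 + 6 = 6)
E(F) = ½ (E(F) = 1/(6 - 4) = 1/2 = ½)
(-10079 - 17897)*(-16134 - 12873) + (E(-10)*D - 112) = (-10079 - 17897)*(-16134 - 12873) + ((½)*(-51) - 112) = -27976*(-29007) + (-51/2 - 112) = 811499832 - 275/2 = 1622999389/2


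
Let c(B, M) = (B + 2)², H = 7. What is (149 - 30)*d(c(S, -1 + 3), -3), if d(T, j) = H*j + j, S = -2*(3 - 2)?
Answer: -2856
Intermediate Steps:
S = -2 (S = -2*1 = -2)
c(B, M) = (2 + B)²
d(T, j) = 8*j (d(T, j) = 7*j + j = 8*j)
(149 - 30)*d(c(S, -1 + 3), -3) = (149 - 30)*(8*(-3)) = 119*(-24) = -2856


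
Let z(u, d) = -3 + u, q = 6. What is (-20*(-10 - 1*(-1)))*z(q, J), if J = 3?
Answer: 540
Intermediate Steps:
(-20*(-10 - 1*(-1)))*z(q, J) = (-20*(-10 - 1*(-1)))*(-3 + 6) = -20*(-10 + 1)*3 = -20*(-9)*3 = 180*3 = 540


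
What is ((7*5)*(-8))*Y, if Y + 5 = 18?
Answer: -3640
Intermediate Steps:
Y = 13 (Y = -5 + 18 = 13)
((7*5)*(-8))*Y = ((7*5)*(-8))*13 = (35*(-8))*13 = -280*13 = -3640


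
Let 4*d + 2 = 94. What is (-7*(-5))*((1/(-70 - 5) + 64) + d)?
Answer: 45668/15 ≈ 3044.5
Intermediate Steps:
d = 23 (d = -1/2 + (1/4)*94 = -1/2 + 47/2 = 23)
(-7*(-5))*((1/(-70 - 5) + 64) + d) = (-7*(-5))*((1/(-70 - 5) + 64) + 23) = 35*((1/(-75) + 64) + 23) = 35*((-1/75 + 64) + 23) = 35*(4799/75 + 23) = 35*(6524/75) = 45668/15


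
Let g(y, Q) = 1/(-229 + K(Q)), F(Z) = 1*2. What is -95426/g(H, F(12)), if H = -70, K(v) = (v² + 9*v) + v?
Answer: 19562330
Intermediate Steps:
F(Z) = 2
K(v) = v² + 10*v
g(y, Q) = 1/(-229 + Q*(10 + Q))
-95426/g(H, F(12)) = -(-21852554 + 190852*(10 + 2)) = -95426/(1/(-229 + 2*12)) = -95426/(1/(-229 + 24)) = -95426/(1/(-205)) = -95426/(-1/205) = -95426*(-205) = 19562330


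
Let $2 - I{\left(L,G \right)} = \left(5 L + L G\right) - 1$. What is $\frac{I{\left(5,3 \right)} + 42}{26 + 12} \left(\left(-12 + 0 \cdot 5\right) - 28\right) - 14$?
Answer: $- \frac{366}{19} \approx -19.263$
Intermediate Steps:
$I{\left(L,G \right)} = 3 - 5 L - G L$ ($I{\left(L,G \right)} = 2 - \left(\left(5 L + L G\right) - 1\right) = 2 - \left(\left(5 L + G L\right) - 1\right) = 2 - \left(-1 + 5 L + G L\right) = 3 - 5 L - G L$)
$\frac{I{\left(5,3 \right)} + 42}{26 + 12} \left(\left(-12 + 0 \cdot 5\right) - 28\right) - 14 = \frac{\left(3 - 25 - 3 \cdot 5\right) + 42}{26 + 12} \left(\left(-12 + 0 \cdot 5\right) - 28\right) - 14 = \frac{\left(3 - 25 - 15\right) + 42}{38} \left(\left(-12 + 0\right) - 28\right) - 14 = \left(-37 + 42\right) \frac{1}{38} \left(-12 - 28\right) - 14 = 5 \cdot \frac{1}{38} \left(-40\right) - 14 = \frac{5}{38} \left(-40\right) - 14 = - \frac{100}{19} - 14 = - \frac{366}{19}$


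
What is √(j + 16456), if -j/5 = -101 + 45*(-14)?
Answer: 13*√119 ≈ 141.81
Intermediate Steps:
j = 3655 (j = -5*(-101 + 45*(-14)) = -5*(-101 - 630) = -5*(-731) = 3655)
√(j + 16456) = √(3655 + 16456) = √20111 = 13*√119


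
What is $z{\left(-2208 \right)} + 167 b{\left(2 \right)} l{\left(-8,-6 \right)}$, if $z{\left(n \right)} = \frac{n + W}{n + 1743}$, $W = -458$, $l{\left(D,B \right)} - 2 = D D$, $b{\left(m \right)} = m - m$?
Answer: $\frac{86}{15} \approx 5.7333$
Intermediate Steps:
$b{\left(m \right)} = 0$
$l{\left(D,B \right)} = 2 + D^{2}$ ($l{\left(D,B \right)} = 2 + D D = 2 + D^{2}$)
$z{\left(n \right)} = \frac{-458 + n}{1743 + n}$ ($z{\left(n \right)} = \frac{n - 458}{n + 1743} = \frac{-458 + n}{1743 + n}$)
$z{\left(-2208 \right)} + 167 b{\left(2 \right)} l{\left(-8,-6 \right)} = \frac{-458 - 2208}{1743 - 2208} + 167 \cdot 0 \left(2 + \left(-8\right)^{2}\right) = \frac{1}{-465} \left(-2666\right) + 0 \left(2 + 64\right) = \left(- \frac{1}{465}\right) \left(-2666\right) + 0 \cdot 66 = \frac{86}{15} + 0 = \frac{86}{15}$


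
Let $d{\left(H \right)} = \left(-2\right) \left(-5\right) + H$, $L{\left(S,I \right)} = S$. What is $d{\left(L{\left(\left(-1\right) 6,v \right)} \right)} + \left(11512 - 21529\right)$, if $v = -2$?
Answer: $-10013$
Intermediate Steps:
$d{\left(H \right)} = 10 + H$
$d{\left(L{\left(\left(-1\right) 6,v \right)} \right)} + \left(11512 - 21529\right) = \left(10 - 6\right) + \left(11512 - 21529\right) = \left(10 - 6\right) - 10017 = 4 - 10017 = -10013$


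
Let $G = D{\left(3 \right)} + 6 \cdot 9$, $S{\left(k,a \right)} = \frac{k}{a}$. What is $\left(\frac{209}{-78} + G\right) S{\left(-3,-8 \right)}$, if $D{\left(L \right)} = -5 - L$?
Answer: $\frac{3379}{208} \approx 16.245$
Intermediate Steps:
$G = 46$ ($G = \left(-5 - 3\right) + 6 \cdot 9 = \left(-5 - 3\right) + 54 = -8 + 54 = 46$)
$\left(\frac{209}{-78} + G\right) S{\left(-3,-8 \right)} = \left(\frac{209}{-78} + 46\right) \left(- \frac{3}{-8}\right) = \left(209 \left(- \frac{1}{78}\right) + 46\right) \left(\left(-3\right) \left(- \frac{1}{8}\right)\right) = \left(- \frac{209}{78} + 46\right) \frac{3}{8} = \frac{3379}{78} \cdot \frac{3}{8} = \frac{3379}{208}$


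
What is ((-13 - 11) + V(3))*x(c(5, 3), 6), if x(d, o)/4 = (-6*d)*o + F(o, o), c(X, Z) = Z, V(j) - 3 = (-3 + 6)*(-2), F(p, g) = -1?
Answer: 11772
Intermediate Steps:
V(j) = -3 (V(j) = 3 + (-3 + 6)*(-2) = 3 + 3*(-2) = 3 - 6 = -3)
x(d, o) = -4 - 24*d*o (x(d, o) = 4*((-6*d)*o - 1) = 4*(-6*d*o - 1) = 4*(-1 - 6*d*o) = -4 - 24*d*o)
((-13 - 11) + V(3))*x(c(5, 3), 6) = ((-13 - 11) - 3)*(-4 - 24*3*6) = (-24 - 3)*(-4 - 432) = -27*(-436) = 11772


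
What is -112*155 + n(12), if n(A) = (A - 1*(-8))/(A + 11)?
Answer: -399260/23 ≈ -17359.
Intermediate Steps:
n(A) = (8 + A)/(11 + A) (n(A) = (A + 8)/(11 + A) = (8 + A)/(11 + A))
-112*155 + n(12) = -112*155 + (8 + 12)/(11 + 12) = -17360 + 20/23 = -399260/23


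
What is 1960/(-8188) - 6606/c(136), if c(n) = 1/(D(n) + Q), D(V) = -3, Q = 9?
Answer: -81135382/2047 ≈ -39636.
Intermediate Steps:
c(n) = 1/6 (c(n) = 1/(-3 + 9) = 1/6)
1960/(-8188) - 6606/c(136) = 1960/(-8188) - 6606/1/6 = 1960*(-1/8188) - 6606*6 = -490/2047 - 39636 = -81135382/2047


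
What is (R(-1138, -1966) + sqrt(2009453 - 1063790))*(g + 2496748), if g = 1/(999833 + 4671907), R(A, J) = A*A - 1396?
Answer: 1526602256685969884/472645 + 14160905501521*sqrt(945663)/5671740 ≈ 3.2323e+12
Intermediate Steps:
R(A, J) = -1396 + A**2 (R(A, J) = A**2 - 1396 = -1396 + A**2)
g = 1/5671740 ≈ 1.7631e-7
(R(-1138, -1966) + sqrt(2009453 - 1063790))*(g + 2496748) = ((-1396 + (-1138)**2) + sqrt(2009453 - 1063790))*(1/5671740 + 2496748) = ((-1396 + 1295044) + sqrt(945663))*(14160905501521/5671740) = (1293648 + sqrt(945663))*(14160905501521/5671740) = 1526602256685969884/472645 + 14160905501521*sqrt(945663)/5671740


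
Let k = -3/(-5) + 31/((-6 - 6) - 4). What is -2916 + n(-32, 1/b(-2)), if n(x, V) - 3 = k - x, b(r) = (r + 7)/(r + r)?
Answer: -230587/80 ≈ -2882.3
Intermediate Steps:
b(r) = (7 + r)/(2*r) (b(r) = (7 + r)/((2*r)) = (7 + r)*(1/(2*r)) = (7 + r)/(2*r))
k = -107/80 (k = -3*(-⅕) + 31/(-12 - 4) = ⅗ + 31/(-16) = ⅗ + 31*(-1/16) = ⅗ - 31/16 = -107/80 ≈ -1.3375)
n(x, V) = 133/80 - x (n(x, V) = 3 + (-107/80 - x) = 133/80 - x)
-2916 + n(-32, 1/b(-2)) = -2916 + (133/80 - 1*(-32)) = -2916 + (133/80 + 32) = -2916 + 2693/80 = -230587/80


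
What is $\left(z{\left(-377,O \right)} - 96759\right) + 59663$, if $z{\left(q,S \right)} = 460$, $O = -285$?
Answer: $-36636$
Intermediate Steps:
$\left(z{\left(-377,O \right)} - 96759\right) + 59663 = \left(460 - 96759\right) + 59663 = -96299 + 59663 = -36636$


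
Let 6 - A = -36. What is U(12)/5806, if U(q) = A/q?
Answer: 7/11612 ≈ 0.00060282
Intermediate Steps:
A = 42 (A = 6 - 1*(-36) = 6 + 36 = 42)
U(q) = 42/q
U(12)/5806 = (42/12)/5806 = (42*(1/12))*(1/5806) = (7/2)*(1/5806) = 7/11612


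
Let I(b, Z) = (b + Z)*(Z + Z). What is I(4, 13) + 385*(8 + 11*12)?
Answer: 54342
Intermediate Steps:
I(b, Z) = 2*Z*(Z + b) (I(b, Z) = (Z + b)*(2*Z) = 2*Z*(Z + b))
I(4, 13) + 385*(8 + 11*12) = 2*13*(13 + 4) + 385*(8 + 11*12) = 2*13*17 + 385*(8 + 132) = 442 + 385*140 = 442 + 53900 = 54342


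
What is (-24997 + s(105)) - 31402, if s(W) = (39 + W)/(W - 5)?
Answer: -1409939/25 ≈ -56398.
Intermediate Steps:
s(W) = (39 + W)/(-5 + W)
(-24997 + s(105)) - 31402 = (-24997 + (39 + 105)/(-5 + 105)) - 31402 = (-24997 + 144/100) - 31402 = (-24997 + (1/100)*144) - 31402 = (-24997 + 36/25) - 31402 = -624889/25 - 31402 = -1409939/25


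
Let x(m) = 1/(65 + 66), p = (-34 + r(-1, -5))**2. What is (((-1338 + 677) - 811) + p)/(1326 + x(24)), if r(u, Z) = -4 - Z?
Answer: -50173/173707 ≈ -0.28884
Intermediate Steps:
p = 1089 (p = (-34 + (-4 - 1*(-5)))**2 = (-34 + (-4 + 5))**2 = (-34 + 1)**2 = (-33)**2 = 1089)
x(m) = 1/131
(((-1338 + 677) - 811) + p)/(1326 + x(24)) = (((-1338 + 677) - 811) + 1089)/(1326 + 1/131) = ((-661 - 811) + 1089)/(173707/131) = (-1472 + 1089)*(131/173707) = -383*131/173707 = -50173/173707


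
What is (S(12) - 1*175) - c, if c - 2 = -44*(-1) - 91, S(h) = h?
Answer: -118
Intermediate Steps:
c = -45 (c = 2 + (-44*(-1) - 91) = 2 + (44 - 91) = 2 - 47 = -45)
(S(12) - 1*175) - c = (12 - 1*175) - 1*(-45) = (12 - 175) + 45 = -163 + 45 = -118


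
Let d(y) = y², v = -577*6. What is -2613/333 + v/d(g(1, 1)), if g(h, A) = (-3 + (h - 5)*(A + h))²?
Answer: -13136593/1625151 ≈ -8.0833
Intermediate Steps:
g(h, A) = (-3 + (-5 + h)*(A + h))²
v = -3462
-2613/333 + v/d(g(1, 1)) = -2613/333 - 3462/(3 - 1*1² + 5*1 + 5*1 - 1*1*1)⁴ = -2613*1/333 - 3462/(3 - 1*1 + 5 + 5 - 1)⁴ = -871/111 - 3462/(3 - 1 + 5 + 5 - 1)⁴ = -871/111 - 3462/((11²)²) = -871/111 - 3462/(121²) = -871/111 - 3462/14641 = -13136593/1625151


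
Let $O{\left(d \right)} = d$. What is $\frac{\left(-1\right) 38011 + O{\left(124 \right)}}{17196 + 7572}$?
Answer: $- \frac{12629}{8256} \approx -1.5297$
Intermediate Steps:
$\frac{\left(-1\right) 38011 + O{\left(124 \right)}}{17196 + 7572} = \frac{\left(-1\right) 38011 + 124}{17196 + 7572} = \frac{-38011 + 124}{24768} = \left(-37887\right) \frac{1}{24768} = - \frac{12629}{8256}$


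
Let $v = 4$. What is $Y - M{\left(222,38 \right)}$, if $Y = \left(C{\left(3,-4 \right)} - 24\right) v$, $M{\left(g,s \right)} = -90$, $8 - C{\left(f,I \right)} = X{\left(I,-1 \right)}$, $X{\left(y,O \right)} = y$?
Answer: $42$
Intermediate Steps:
$C{\left(f,I \right)} = 8 - I$
$Y = -48$ ($Y = \left(\left(8 - -4\right) - 24\right) 4 = \left(\left(8 + 4\right) - 24\right) 4 = \left(12 - 24\right) 4 = \left(-12\right) 4 = -48$)
$Y - M{\left(222,38 \right)} = -48 - -90 = -48 + 90 = 42$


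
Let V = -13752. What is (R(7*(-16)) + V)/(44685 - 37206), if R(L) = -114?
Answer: -4622/2493 ≈ -1.8540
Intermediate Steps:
(R(7*(-16)) + V)/(44685 - 37206) = (-114 - 13752)/(44685 - 37206) = -13866/7479 = -13866*1/7479 = -4622/2493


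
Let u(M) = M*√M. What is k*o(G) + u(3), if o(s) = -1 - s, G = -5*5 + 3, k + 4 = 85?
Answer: 1701 + 3*√3 ≈ 1706.2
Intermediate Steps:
k = 81 (k = -4 + 85 = 81)
G = -22 (G = -25 + 3 = -22)
u(M) = M^(3/2)
k*o(G) + u(3) = 81*(-1 - 1*(-22)) + 3^(3/2) = 81*(-1 + 22) + 3*√3 = 81*21 + 3*√3 = 1701 + 3*√3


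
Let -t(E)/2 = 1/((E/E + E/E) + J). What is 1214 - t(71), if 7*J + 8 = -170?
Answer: 99541/82 ≈ 1213.9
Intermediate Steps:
J = -178/7 (J = -8/7 + (⅐)*(-170) = -8/7 - 170/7 = -178/7 ≈ -25.429)
t(E) = 7/82 (t(E) = -2/((E/E + E/E) - 178/7) = -2/((1 + 1) - 178/7) = -2/(2 - 178/7) = -2/(-164/7) = -2*(-7/164) = 7/82)
1214 - t(71) = 1214 - 1*7/82 = 1214 - 7/82 = 99541/82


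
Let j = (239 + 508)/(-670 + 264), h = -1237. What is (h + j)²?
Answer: 252977814961/164836 ≈ 1.5347e+6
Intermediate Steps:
j = -747/406 (j = 747/(-406) = 747*(-1/406) = -747/406 ≈ -1.8399)
(h + j)² = (-1237 - 747/406)² = (-502969/406)² = 252977814961/164836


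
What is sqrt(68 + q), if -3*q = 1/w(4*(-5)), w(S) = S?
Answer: sqrt(61215)/30 ≈ 8.2472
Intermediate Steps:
q = 1/60 (q = -1/(3*(4*(-5))) = -1/3/(-20) = -1/3*(-1/20) = 1/60 ≈ 0.016667)
sqrt(68 + q) = sqrt(68 + 1/60) = sqrt(4081/60) = sqrt(61215)/30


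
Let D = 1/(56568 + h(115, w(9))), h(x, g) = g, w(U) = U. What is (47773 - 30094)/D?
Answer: 1000224783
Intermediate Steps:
D = 1/56577 (D = 1/(56568 + 9) = 1/56577 ≈ 1.7675e-5)
(47773 - 30094)/D = (47773 - 30094)/(1/56577) = 17679*56577 = 1000224783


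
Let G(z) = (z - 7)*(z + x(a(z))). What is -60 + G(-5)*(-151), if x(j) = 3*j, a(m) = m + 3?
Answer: -19992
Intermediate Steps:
a(m) = 3 + m
G(z) = (-7 + z)*(9 + 4*z) (G(z) = (z - 7)*(z + 3*(3 + z)) = (-7 + z)*(z + (9 + 3*z)) = (-7 + z)*(9 + 4*z))
-60 + G(-5)*(-151) = -60 + (-63 - 19*(-5) + 4*(-5)²)*(-151) = -60 + (-63 + 95 + 4*25)*(-151) = -60 + (-63 + 95 + 100)*(-151) = -60 + 132*(-151) = -60 - 19932 = -19992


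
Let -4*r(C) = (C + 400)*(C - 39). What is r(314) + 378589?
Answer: 659003/2 ≈ 3.2950e+5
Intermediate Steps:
r(C) = -(-39 + C)*(400 + C)/4 (r(C) = -(C + 400)*(C - 39)/4 = -(400 + C)*(-39 + C)/4 = -(-39 + C)*(400 + C)/4)
r(314) + 378589 = (3900 - 361/4*314 - ¼*314²) + 378589 = (3900 - 56677/2 - ¼*98596) + 378589 = (3900 - 56677/2 - 24649) + 378589 = -98175/2 + 378589 = 659003/2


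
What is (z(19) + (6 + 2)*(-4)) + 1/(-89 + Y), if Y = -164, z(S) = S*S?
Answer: 83236/253 ≈ 329.00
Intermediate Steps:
z(S) = S²
(z(19) + (6 + 2)*(-4)) + 1/(-89 + Y) = (19² + (6 + 2)*(-4)) + 1/(-89 - 164) = (361 + 8*(-4)) + 1/(-253) = (361 - 32) - 1/253 = 329 - 1/253 = 83236/253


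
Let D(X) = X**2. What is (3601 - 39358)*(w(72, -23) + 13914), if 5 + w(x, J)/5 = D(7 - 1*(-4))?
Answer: -518261958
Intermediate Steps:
w(x, J) = 580 (w(x, J) = -25 + 5*(7 - 1*(-4))**2 = -25 + 5*(7 + 4)**2 = -25 + 5*11**2 = -25 + 5*121 = -25 + 605 = 580)
(3601 - 39358)*(w(72, -23) + 13914) = (3601 - 39358)*(580 + 13914) = -35757*14494 = -518261958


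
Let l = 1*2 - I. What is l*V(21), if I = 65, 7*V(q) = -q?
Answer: 189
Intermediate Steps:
V(q) = -q/7 (V(q) = (-q)/7 = -q/7)
l = -63 (l = 1*2 - 1*65 = 2 - 65 = -63)
l*V(21) = -(-9)*21 = -63*(-3) = 189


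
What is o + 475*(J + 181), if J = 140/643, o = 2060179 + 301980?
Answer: 1574216662/643 ≈ 2.4482e+6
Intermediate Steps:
o = 2362159
J = 140/643 (J = 140*(1/643) = 140/643 ≈ 0.21773)
o + 475*(J + 181) = 2362159 + 475*(140/643 + 181) = 2362159 + 475*(116523/643) = 2362159 + 55348425/643 = 1574216662/643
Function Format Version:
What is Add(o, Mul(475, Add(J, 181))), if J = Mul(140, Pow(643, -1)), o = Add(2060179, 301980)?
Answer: Rational(1574216662, 643) ≈ 2.4482e+6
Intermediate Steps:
o = 2362159
J = Rational(140, 643) (J = Mul(140, Rational(1, 643)) = Rational(140, 643) ≈ 0.21773)
Add(o, Mul(475, Add(J, 181))) = Add(2362159, Mul(475, Add(Rational(140, 643), 181))) = Add(2362159, Mul(475, Rational(116523, 643))) = Add(2362159, Rational(55348425, 643)) = Rational(1574216662, 643)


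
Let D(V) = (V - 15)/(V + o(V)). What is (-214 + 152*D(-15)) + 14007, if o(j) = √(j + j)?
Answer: 239041/17 + 304*I*√30/17 ≈ 14061.0 + 97.946*I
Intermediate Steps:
o(j) = √2*√j (o(j) = √(2*j) = √2*√j)
D(V) = (-15 + V)/(V + √2*√V) (D(V) = (V - 15)/(V + √2*√V) = (-15 + V)/(V + √2*√V))
(-214 + 152*D(-15)) + 14007 = (-214 + 152*((-15 - 15)/(-15 + √2*√(-15)))) + 14007 = (-214 + 152*(-30/(-15 + √2*(I*√15)))) + 14007 = (-214 + 152*(-30/(-15 + I*√30))) + 14007 = (-214 - 4560/(-15 + I*√30)) + 14007 = 13793 - 4560/(-15 + I*√30)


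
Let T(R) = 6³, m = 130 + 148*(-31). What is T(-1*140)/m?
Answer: -36/743 ≈ -0.048452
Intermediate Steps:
m = -4458 (m = 130 - 4588 = -4458)
T(R) = 216
T(-1*140)/m = 216/(-4458) = 216*(-1/4458) = -36/743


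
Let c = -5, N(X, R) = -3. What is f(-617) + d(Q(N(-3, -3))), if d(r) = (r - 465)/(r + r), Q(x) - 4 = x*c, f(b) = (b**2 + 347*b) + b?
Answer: 3153264/19 ≈ 1.6596e+5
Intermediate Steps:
f(b) = b**2 + 348*b
Q(x) = 4 - 5*x (Q(x) = 4 + x*(-5) = 4 - 5*x)
d(r) = (-465 + r)/(2*r) (d(r) = (-465 + r)/((2*r)) = (-465 + r)*(1/(2*r)) = (-465 + r)/(2*r))
f(-617) + d(Q(N(-3, -3))) = -617*(348 - 617) + (-465 + (4 - 5*(-3)))/(2*(4 - 5*(-3))) = -617*(-269) + (-465 + (4 + 15))/(2*(4 + 15)) = 165973 + (1/2)*(-465 + 19)/19 = 165973 + (1/2)*(1/19)*(-446) = 165973 - 223/19 = 3153264/19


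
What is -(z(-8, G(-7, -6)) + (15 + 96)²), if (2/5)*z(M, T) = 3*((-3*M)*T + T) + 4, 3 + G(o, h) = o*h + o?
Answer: -18331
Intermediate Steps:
G(o, h) = -3 + o + h*o (G(o, h) = -3 + (o*h + o) = -3 + (h*o + o) = -3 + (o + h*o) = -3 + o + h*o)
z(M, T) = 10 + 15*T/2 - 45*M*T/2 (z(M, T) = 5*(3*((-3*M)*T + T) + 4)/2 = 5*(3*(-3*M*T + T) + 4)/2 = 5*(3*(T - 3*M*T) + 4)/2 = 5*((3*T - 9*M*T) + 4)/2 = 5*(4 + 3*T - 9*M*T)/2 = 10 + 15*T/2 - 45*M*T/2)
-(z(-8, G(-7, -6)) + (15 + 96)²) = -((10 + 15*(-3 - 7 - 6*(-7))/2 - 45/2*(-8)*(-3 - 7 - 6*(-7))) + (15 + 96)²) = -((10 + 15*(-3 - 7 + 42)/2 - 45/2*(-8)*(-3 - 7 + 42)) + 111²) = -((10 + (15/2)*32 - 45/2*(-8)*32) + 12321) = -((10 + 240 + 5760) + 12321) = -(6010 + 12321) = -1*18331 = -18331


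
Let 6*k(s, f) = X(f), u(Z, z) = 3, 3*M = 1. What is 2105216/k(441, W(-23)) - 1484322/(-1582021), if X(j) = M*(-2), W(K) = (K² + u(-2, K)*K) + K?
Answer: -4282065972786/226003 ≈ -1.8947e+7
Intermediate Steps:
M = ⅓ (M = (⅓)*1 = ⅓ ≈ 0.33333)
W(K) = K² + 4*K (W(K) = (K² + 3*K) + K = K² + 4*K)
X(j) = -⅔ (X(j) = (⅓)*(-2) = -⅔)
k(s, f) = -⅑ (k(s, f) = (⅙)*(-⅔) = -⅑)
2105216/k(441, W(-23)) - 1484322/(-1582021) = 2105216/(-⅑) - 1484322/(-1582021) = 2105216*(-9) - 1484322*(-1/1582021) = -18946944 + 212046/226003 = -4282065972786/226003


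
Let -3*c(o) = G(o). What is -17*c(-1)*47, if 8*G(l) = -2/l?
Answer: 799/12 ≈ 66.583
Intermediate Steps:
G(l) = -1/(4*l) (G(l) = (-2/l)/8 = -1/(4*l))
c(o) = 1/(12*o) (c(o) = -(-1)/(12*o) = 1/(12*o))
-17*c(-1)*47 = -17/(12*(-1))*47 = -17*(-1)/12*47 = -17*(-1/12)*47 = (17/12)*47 = 799/12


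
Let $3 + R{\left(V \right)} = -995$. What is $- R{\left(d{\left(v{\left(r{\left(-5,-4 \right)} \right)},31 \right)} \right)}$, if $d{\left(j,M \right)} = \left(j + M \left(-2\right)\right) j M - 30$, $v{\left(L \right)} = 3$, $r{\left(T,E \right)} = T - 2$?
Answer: $998$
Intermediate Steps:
$r{\left(T,E \right)} = -2 + T$
$d{\left(j,M \right)} = -30 + M j \left(j - 2 M\right)$ ($d{\left(j,M \right)} = \left(j - 2 M\right) j M - 30 = j \left(j - 2 M\right) M - 30 = M j \left(j - 2 M\right) - 30 = -30 + M j \left(j - 2 M\right)$)
$R{\left(V \right)} = -998$ ($R{\left(V \right)} = -3 - 995 = -998$)
$- R{\left(d{\left(v{\left(r{\left(-5,-4 \right)} \right)},31 \right)} \right)} = \left(-1\right) \left(-998\right) = 998$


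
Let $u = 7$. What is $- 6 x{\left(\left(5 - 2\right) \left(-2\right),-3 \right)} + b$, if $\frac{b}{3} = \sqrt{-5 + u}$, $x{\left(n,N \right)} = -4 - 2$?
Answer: $36 + 3 \sqrt{2} \approx 40.243$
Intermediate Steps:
$x{\left(n,N \right)} = -6$ ($x{\left(n,N \right)} = -4 - 2 = -6$)
$b = 3 \sqrt{2}$ ($b = 3 \sqrt{-5 + 7} = 3 \sqrt{2} \approx 4.2426$)
$- 6 x{\left(\left(5 - 2\right) \left(-2\right),-3 \right)} + b = \left(-6\right) \left(-6\right) + 3 \sqrt{2} = 36 + 3 \sqrt{2}$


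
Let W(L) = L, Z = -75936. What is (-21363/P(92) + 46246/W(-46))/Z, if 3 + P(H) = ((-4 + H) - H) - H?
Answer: 149819/14408856 ≈ 0.010398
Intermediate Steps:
P(H) = -7 - H (P(H) = -3 + (((-4 + H) - H) - H) = -3 + (-4 - H) = -7 - H)
(-21363/P(92) + 46246/W(-46))/Z = (-21363/(-7 - 1*92) + 46246/(-46))/(-75936) = (-21363/(-7 - 92) + 46246*(-1/46))*(-1/75936) = (-21363/(-99) - 23123/23)*(-1/75936) = (-21363*(-1/99) - 23123/23)*(-1/75936) = (7121/33 - 23123/23)*(-1/75936) = -599276/759*(-1/75936) = 149819/14408856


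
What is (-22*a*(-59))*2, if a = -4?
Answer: -10384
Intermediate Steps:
(-22*a*(-59))*2 = (-22*(-4)*(-59))*2 = (88*(-59))*2 = -5192*2 = -10384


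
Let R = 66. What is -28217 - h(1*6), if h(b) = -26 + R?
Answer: -28257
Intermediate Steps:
h(b) = 40 (h(b) = -26 + 66 = 40)
-28217 - h(1*6) = -28217 - 1*40 = -28217 - 40 = -28257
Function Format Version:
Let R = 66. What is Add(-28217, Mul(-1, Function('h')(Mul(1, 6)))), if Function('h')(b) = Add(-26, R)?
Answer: -28257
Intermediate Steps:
Function('h')(b) = 40 (Function('h')(b) = Add(-26, 66) = 40)
Add(-28217, Mul(-1, Function('h')(Mul(1, 6)))) = Add(-28217, Mul(-1, 40)) = Add(-28217, -40) = -28257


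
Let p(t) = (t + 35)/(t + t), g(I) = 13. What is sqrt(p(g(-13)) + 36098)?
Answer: sqrt(6100874)/13 ≈ 190.00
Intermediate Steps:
p(t) = (35 + t)/(2*t) (p(t) = (35 + t)/((2*t)) = (35 + t)*(1/(2*t)) = (35 + t)/(2*t))
sqrt(p(g(-13)) + 36098) = sqrt((1/2)*(35 + 13)/13 + 36098) = sqrt((1/2)*(1/13)*48 + 36098) = sqrt(24/13 + 36098) = sqrt(469298/13) = sqrt(6100874)/13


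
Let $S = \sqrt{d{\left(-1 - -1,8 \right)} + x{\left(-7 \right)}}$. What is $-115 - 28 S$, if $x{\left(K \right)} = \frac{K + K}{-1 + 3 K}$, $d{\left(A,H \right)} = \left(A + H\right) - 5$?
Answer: $-115 - \frac{56 \sqrt{110}}{11} \approx -168.39$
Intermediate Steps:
$d{\left(A,H \right)} = -5 + A + H$
$x{\left(K \right)} = \frac{2 K}{-1 + 3 K}$
$S = \frac{2 \sqrt{110}}{11}$ ($S = \sqrt{\left(-5 - 0 + 8\right) + 2 \left(-7\right) \frac{1}{-1 + 3 \left(-7\right)}} = \sqrt{\left(-5 + \left(-1 + 1\right) + 8\right) + 2 \left(-7\right) \frac{1}{-1 - 21}} = \sqrt{\left(-5 + 0 + 8\right) + 2 \left(-7\right) \frac{1}{-22}} = \sqrt{3 + 2 \left(-7\right) \left(- \frac{1}{22}\right)} = \sqrt{3 + \frac{7}{11}} = \sqrt{\frac{40}{11}} = \frac{2 \sqrt{110}}{11} \approx 1.9069$)
$-115 - 28 S = -115 - 28 \frac{2 \sqrt{110}}{11} = -115 - \frac{56 \sqrt{110}}{11}$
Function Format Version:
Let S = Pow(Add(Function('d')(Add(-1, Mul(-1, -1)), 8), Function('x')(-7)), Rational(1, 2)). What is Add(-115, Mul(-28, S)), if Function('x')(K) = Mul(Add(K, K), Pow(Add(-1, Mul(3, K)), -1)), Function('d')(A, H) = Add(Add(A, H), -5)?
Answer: Add(-115, Mul(Rational(-56, 11), Pow(110, Rational(1, 2)))) ≈ -168.39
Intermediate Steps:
Function('d')(A, H) = Add(-5, A, H)
Function('x')(K) = Mul(2, K, Pow(Add(-1, Mul(3, K)), -1)) (Function('x')(K) = Mul(Mul(2, K), Pow(Add(-1, Mul(3, K)), -1)) = Mul(2, K, Pow(Add(-1, Mul(3, K)), -1)))
S = Mul(Rational(2, 11), Pow(110, Rational(1, 2))) (S = Pow(Add(Add(-5, Add(-1, Mul(-1, -1)), 8), Mul(2, -7, Pow(Add(-1, Mul(3, -7)), -1))), Rational(1, 2)) = Pow(Add(Add(-5, Add(-1, 1), 8), Mul(2, -7, Pow(Add(-1, -21), -1))), Rational(1, 2)) = Pow(Add(Add(-5, 0, 8), Mul(2, -7, Pow(-22, -1))), Rational(1, 2)) = Pow(Add(3, Mul(2, -7, Rational(-1, 22))), Rational(1, 2)) = Pow(Add(3, Rational(7, 11)), Rational(1, 2)) = Pow(Rational(40, 11), Rational(1, 2)) = Mul(Rational(2, 11), Pow(110, Rational(1, 2))) ≈ 1.9069)
Add(-115, Mul(-28, S)) = Add(-115, Mul(-28, Mul(Rational(2, 11), Pow(110, Rational(1, 2))))) = Add(-115, Mul(Rational(-56, 11), Pow(110, Rational(1, 2))))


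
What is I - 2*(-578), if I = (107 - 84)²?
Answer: 1685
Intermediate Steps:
I = 529 (I = 23² = 529)
I - 2*(-578) = 529 - 2*(-578) = 529 + 1156 = 1685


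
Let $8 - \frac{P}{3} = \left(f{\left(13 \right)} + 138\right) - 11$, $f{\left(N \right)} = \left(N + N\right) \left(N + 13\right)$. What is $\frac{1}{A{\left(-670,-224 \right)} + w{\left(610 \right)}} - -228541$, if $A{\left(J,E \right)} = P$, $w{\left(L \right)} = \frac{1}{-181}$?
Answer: $\frac{98657949945}{431686} \approx 2.2854 \cdot 10^{5}$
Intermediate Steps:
$w{\left(L \right)} = - \frac{1}{181}$
$f{\left(N \right)} = 2 N \left(13 + N\right)$
$P = -2385$ ($P = 24 - 3 \left(\left(2 \cdot 13 \left(13 + 13\right) + 138\right) - 11\right) = 24 - 3 \left(\left(2 \cdot 13 \cdot 26 + 138\right) - 11\right) = 24 - 3 \left(\left(676 + 138\right) - 11\right) = 24 - 3 \left(814 - 11\right) = 24 - 2409 = -2385$)
$A{\left(J,E \right)} = -2385$
$\frac{1}{A{\left(-670,-224 \right)} + w{\left(610 \right)}} - -228541 = \frac{1}{-2385 - \frac{1}{181}} - -228541 = \frac{1}{- \frac{431686}{181}} + 228541 = - \frac{181}{431686} + 228541 = \frac{98657949945}{431686}$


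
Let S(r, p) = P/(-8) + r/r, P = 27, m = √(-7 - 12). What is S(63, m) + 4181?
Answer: 33429/8 ≈ 4178.6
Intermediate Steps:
m = I*√19 (m = √(-19) = I*√19 ≈ 4.3589*I)
S(r, p) = -19/8 (S(r, p) = 27/(-8) + r/r = 27*(-⅛) + 1 = -27/8 + 1 = -19/8)
S(63, m) + 4181 = -19/8 + 4181 = 33429/8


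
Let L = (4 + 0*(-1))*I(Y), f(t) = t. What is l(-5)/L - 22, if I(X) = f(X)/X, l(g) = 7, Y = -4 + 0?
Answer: -81/4 ≈ -20.250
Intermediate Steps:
Y = -4
I(X) = 1 (I(X) = X/X = 1)
L = 4 (L = (4 + 0*(-1))*1 = (4 + 0)*1 = 4*1 = 4)
l(-5)/L - 22 = 7/4 - 22 = -81/4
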